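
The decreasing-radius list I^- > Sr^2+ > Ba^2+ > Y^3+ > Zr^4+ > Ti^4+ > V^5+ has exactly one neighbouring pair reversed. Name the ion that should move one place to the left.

The pair Sr^2+, Ba^2+ is the wrong way round — Sr^2+ and Ba^2+ are in one column with the same charge; the lighter period-5 ion has one fewer shell and is smaller. All other adjacent pairs agree with periodic trends, so Ba^2+ is the misplaced ion.

Ba^2+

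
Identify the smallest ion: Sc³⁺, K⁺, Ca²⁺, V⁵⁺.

All of these have 18 electrons (isoelectronic). With the same electron cloud, the ion with the most protons pulls it in tightest. Nuclear charges: V⁵⁺ (Z=23), Sc³⁺ (Z=21), Ca²⁺ (Z=20), K⁺ (Z=19). Highest Z is smallest.

V⁵⁺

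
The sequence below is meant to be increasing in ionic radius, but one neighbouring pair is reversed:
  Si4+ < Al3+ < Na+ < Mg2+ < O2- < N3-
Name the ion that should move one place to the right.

Check each adjacent pair. Na+ and Mg2+ are reversed: both have 10 electrons but Z(Mg)=12 > Z(Na)=11, so Mg2+ should be the smaller of the two. No other neighbouring pair contradicts the periodic trends, so Na+ is the ion listed too early.

Na+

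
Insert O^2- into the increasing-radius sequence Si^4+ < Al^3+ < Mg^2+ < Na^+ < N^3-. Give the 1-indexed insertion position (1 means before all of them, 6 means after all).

5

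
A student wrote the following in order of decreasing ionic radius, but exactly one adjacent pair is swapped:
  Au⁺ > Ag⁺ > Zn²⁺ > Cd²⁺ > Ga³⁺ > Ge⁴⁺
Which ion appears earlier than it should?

Zn²⁺

Compare adjacent ions: both in group 12 with the same charge; Zn²⁺ (period 4) has the smaller radius — yet in this decreasing list Zn²⁺ sits before Cd²⁺. Nothing else is reversed, so Zn²⁺ should move one place to the right.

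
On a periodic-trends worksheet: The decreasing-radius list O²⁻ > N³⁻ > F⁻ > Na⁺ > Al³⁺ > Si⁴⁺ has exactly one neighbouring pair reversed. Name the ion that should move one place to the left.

Compare adjacent ions: both have 10 electrons but Z(O)=8 > Z(N)=7, so O²⁻ should be the smaller of the two — yet in this decreasing list O²⁻ sits before N³⁻. Nothing else is reversed, so N³⁻ should move one place to the left.

N³⁻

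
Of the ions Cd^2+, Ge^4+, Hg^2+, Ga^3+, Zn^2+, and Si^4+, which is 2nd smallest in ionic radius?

Ge^4+

Tabulating Z and e⁻: Si^4+ has 10 e⁻ (Z=14), Ge^4+ has 28 e⁻ (Z=32), Ga^3+ has 28 e⁻ (Z=31), Zn^2+ has 28 e⁻ (Z=30), Cd^2+ has 46 e⁻ (Z=48), Hg^2+ has 78 e⁻ (Z=80). Si^4+ < Ge^4+ (same group, period 3 vs 4); Ge^4+ < Ga^3+ (both 28 e⁻, Z=32>31); Ga^3+ < Zn^2+ (isoelectronic, higher Z=31 is smaller); Zn^2+ < Cd^2+ (same group, period 4 vs 5); Cd^2+ < Hg^2+ (same group, 1 shell fewer).
So the order is Si^4+ < Ge^4+ < Ga^3+ < Zn^2+ < Cd^2+ < Hg^2+; the 2nd-smallest ion is Ge^4+.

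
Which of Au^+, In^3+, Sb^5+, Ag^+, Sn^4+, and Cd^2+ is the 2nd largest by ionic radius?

Electron counts and nuclear charges: Sb^5+ (Z=51, 46 e⁻), Sn^4+ (Z=50, 46 e⁻), In^3+ (Z=49, 46 e⁻), Cd^2+ (Z=48, 46 e⁻), Ag^+ (Z=47, 46 e⁻), Au^+ (Z=79, 78 e⁻). Sb^5+ < Sn^4+ (isoelectronic, higher Z=51 is smaller); Sn^4+ < In^3+ (both 46 e⁻, Z=50>49); In^3+ < Cd^2+ (isoelectronic, higher Z=49 is smaller); Cd^2+ < Ag^+ (both 46 e⁻, Z=48>47); Ag^+ < Au^+ (same group, period 5 vs 6).
Ordering: Sb^5+ < Sn^4+ < In^3+ < Cd^2+ < Ag^+ < Au^+. The 2nd largest is Ag^+.

Ag^+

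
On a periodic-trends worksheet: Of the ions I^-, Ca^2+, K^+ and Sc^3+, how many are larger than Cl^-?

Tabulating Z and e⁻: Sc^3+ has 18 e⁻ (Z=21), Ca^2+ has 18 e⁻ (Z=20), K^+ has 18 e⁻ (Z=19), Cl^- has 18 e⁻ (Z=17), I^- has 54 e⁻ (Z=53). Sc^3+ < Ca^2+ (both 18 e⁻, Z=21>20); Ca^2+ < K^+ (both 18 e⁻, Z=20>19); K^+ < Cl^- (isoelectronic, higher Z=19 is smaller); Cl^- < I^- (same group, 2 shells fewer).
Relative to Cl^-, the ions that are larger are I^-. That's 1.

1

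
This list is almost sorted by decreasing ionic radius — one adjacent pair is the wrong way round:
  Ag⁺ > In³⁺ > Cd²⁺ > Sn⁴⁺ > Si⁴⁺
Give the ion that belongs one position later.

In³⁺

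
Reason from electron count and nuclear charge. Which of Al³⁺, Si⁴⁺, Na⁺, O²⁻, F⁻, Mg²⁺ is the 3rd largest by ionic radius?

Isoelectronic series (10 e⁻ each). Size is set by nuclear charge: more protons means a smaller ion. Si⁴⁺ (Z=14), Al³⁺ (Z=13), Mg²⁺ (Z=12), Na⁺ (Z=11), F⁻ (Z=9), O²⁻ (Z=8).
Ordering: Si⁴⁺ < Al³⁺ < Mg²⁺ < Na⁺ < F⁻ < O²⁻. The 3rd largest is Na⁺.

Na⁺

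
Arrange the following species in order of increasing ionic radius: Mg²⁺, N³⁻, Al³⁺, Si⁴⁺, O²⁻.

Each ion has 10 electrons. The ranking follows nuclear charge in reverse — greater Z gives a smaller radius. Si⁴⁺ (Z=14), Al³⁺ (Z=13), Mg²⁺ (Z=12), O²⁻ (Z=8), N³⁻ (Z=7).

Si⁴⁺ < Al³⁺ < Mg²⁺ < O²⁻ < N³⁻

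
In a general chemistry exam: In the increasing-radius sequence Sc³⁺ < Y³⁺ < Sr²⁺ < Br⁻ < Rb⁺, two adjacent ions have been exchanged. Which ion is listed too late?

Rb⁺

Compare adjacent ions: both have 36 electrons but Z(Rb)=37 > Z(Br)=35, so Rb⁺ should be the smaller of the two — yet in this increasing list Br⁻ sits before Rb⁺. Nothing else is reversed, so Rb⁺ should move one place to the left.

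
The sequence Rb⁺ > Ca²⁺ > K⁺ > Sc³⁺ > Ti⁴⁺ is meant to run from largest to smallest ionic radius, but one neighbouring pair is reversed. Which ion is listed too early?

Ca²⁺

Check each adjacent pair. Ca²⁺ and K⁺ are reversed: Ca²⁺ and K⁺ share 18 electrons; the higher nuclear charge on Ca (Z=20) contracts it more, so Ca²⁺ < K⁺. No other neighbouring pair contradicts the periodic trends, so Ca²⁺ is the ion listed too early.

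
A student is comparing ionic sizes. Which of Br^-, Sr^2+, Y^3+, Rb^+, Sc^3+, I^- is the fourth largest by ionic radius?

Sr^2+

Tabulating Z and e⁻: Sc^3+: 18 e⁻, Z=21, Y^3+: 36 e⁻, Z=39, Sr^2+: 36 e⁻, Z=38, Rb^+: 36 e⁻, Z=37, Br^-: 36 e⁻, Z=35, I^-: 54 e⁻, Z=53. Sc^3+ < Y^3+ (same group, period 4 vs 5); Y^3+ < Sr^2+ (both 36 e⁻, Z=39>38); Sr^2+ < Rb^+ (both 36 e⁻, Z=38>37); Rb^+ < Br^- (both 36 e⁻, Z=37>35); Br^- < I^- (same group, 1 shell fewer).
Ordering: Sc^3+ < Y^3+ < Sr^2+ < Rb^+ < Br^- < I^-. The fourth largest is Sr^2+.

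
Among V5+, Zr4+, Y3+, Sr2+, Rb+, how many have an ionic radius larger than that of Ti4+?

4

V5+ (Z=23, 18 e⁻), Ti4+ (Z=22, 18 e⁻), Zr4+ (Z=40, 36 e⁻), Y3+ (Z=39, 36 e⁻), Sr2+ (Z=38, 36 e⁻), Rb+ (Z=37, 36 e⁻). V5+ < Ti4+ (isoelectronic, higher Z=23 is smaller); Ti4+ < Zr4+ (same group, 1 shell fewer); Zr4+ < Y3+ (isoelectronic, higher Z=40 is smaller); Y3+ < Sr2+ (isoelectronic, higher Z=39 is smaller); Sr2+ < Rb+ (isoelectronic, higher Z=38 is smaller).
Placing each against Ti4+: smaller — V5+; larger — Zr4+, Y3+, Sr2+, Rb+. Count: 4.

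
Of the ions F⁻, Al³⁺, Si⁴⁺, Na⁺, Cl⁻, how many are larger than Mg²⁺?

3

Work out protons and electrons: Si⁴⁺ (Z=14, 10 e⁻), Al³⁺ (Z=13, 10 e⁻), Mg²⁺ (Z=12, 10 e⁻), Na⁺ (Z=11, 10 e⁻), F⁻ (Z=9, 10 e⁻), Cl⁻ (Z=17, 18 e⁻). Si⁴⁺ < Al³⁺ (both 10 e⁻, Z=14>13); Al³⁺ < Mg²⁺ (isoelectronic, higher Z=13 is smaller); Mg²⁺ < Na⁺ (isoelectronic, higher Z=12 is smaller); Na⁺ < F⁻ (both 10 e⁻, Z=11>9); F⁻ < Cl⁻ (same group, 1 shell fewer).
Placing each against Mg²⁺: smaller — Si⁴⁺, Al³⁺; larger — Na⁺, F⁻, Cl⁻. So 3 are larger.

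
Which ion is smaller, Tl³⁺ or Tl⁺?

For a single element, ionic radius drops as positive charge rises — Tl³⁺ < Tl⁺.

Tl³⁺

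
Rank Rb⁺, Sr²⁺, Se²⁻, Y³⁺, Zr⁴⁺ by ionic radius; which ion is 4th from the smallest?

Rb⁺

Each ion has 36 electrons. The ranking follows nuclear charge in reverse — greater Z gives a smaller radius. Zr⁴⁺ (Z=40), Y³⁺ (Z=39), Sr²⁺ (Z=38), Rb⁺ (Z=37), Se²⁻ (Z=34).
Ordering: Zr⁴⁺ < Y³⁺ < Sr²⁺ < Rb⁺ < Se²⁻. The 4th smallest is Rb⁺.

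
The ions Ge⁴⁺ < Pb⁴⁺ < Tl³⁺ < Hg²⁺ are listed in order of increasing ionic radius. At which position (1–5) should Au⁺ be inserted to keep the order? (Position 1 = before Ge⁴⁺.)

Tabulating Z and e⁻: Ge⁴⁺ (Z=32, 28 e⁻), Pb⁴⁺ (Z=82, 78 e⁻), Tl³⁺ (Z=81, 78 e⁻), Hg²⁺ (Z=80, 78 e⁻), Au⁺ (Z=79, 78 e⁻). Ge⁴⁺ < Pb⁴⁺ (same group, period 4 vs 6); Pb⁴⁺ < Tl³⁺ (isoelectronic, higher Z=82 is smaller); Tl³⁺ < Hg²⁺ (both 78 e⁻, Z=81>80); Hg²⁺ < Au⁺ (isoelectronic, higher Z=80 is smaller).
Merged order: Ge⁴⁺ < Pb⁴⁺ < Tl³⁺ < Hg²⁺ < Au⁺ — Au⁺ is number 5.

5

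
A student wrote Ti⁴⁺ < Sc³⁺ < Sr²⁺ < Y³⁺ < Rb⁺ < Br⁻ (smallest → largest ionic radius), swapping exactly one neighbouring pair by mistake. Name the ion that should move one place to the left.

Y³⁺

The pair Sr²⁺, Y³⁺ is the wrong way round — both have 36 electrons but Z(Y)=39 > Z(Sr)=38, so Y³⁺ should be the smaller of the two. All other adjacent pairs agree with periodic trends, so Y³⁺ is the misplaced ion.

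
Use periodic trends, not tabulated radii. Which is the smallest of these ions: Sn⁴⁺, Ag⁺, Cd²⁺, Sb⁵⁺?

These species are isoelectronic with 46 electrons. The only difference is the number of protons: Sb⁵⁺ (Z=51), Sn⁴⁺ (Z=50), Cd²⁺ (Z=48), Ag⁺ (Z=47). The strongest nuclear pull (Sb⁵⁺) gives the smallest ion.

Sb⁵⁺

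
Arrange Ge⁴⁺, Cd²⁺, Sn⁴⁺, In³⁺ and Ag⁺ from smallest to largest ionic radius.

Electron counts and nuclear charges: Ge⁴⁺ (Z=32, 28 e⁻), Sn⁴⁺ (Z=50, 46 e⁻), In³⁺ (Z=49, 46 e⁻), Cd²⁺ (Z=48, 46 e⁻), Ag⁺ (Z=47, 46 e⁻). Ge⁴⁺ < Sn⁴⁺ (same group, period 4 vs 5); Sn⁴⁺ < In³⁺ (isoelectronic, higher Z=50 is smaller); In³⁺ < Cd²⁺ (isoelectronic, higher Z=49 is smaller); Cd²⁺ < Ag⁺ (isoelectronic, higher Z=48 is smaller).

Ge⁴⁺ < Sn⁴⁺ < In³⁺ < Cd²⁺ < Ag⁺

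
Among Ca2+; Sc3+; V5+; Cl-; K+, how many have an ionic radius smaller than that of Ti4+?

1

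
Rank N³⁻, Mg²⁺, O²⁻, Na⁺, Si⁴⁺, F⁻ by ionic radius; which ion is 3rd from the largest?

Isoelectronic series (10 e⁻ each). Size is set by nuclear charge: more protons means a smaller ion. Si⁴⁺ (Z=14), Mg²⁺ (Z=12), Na⁺ (Z=11), F⁻ (Z=9), O²⁻ (Z=8), N³⁻ (Z=7).
Ordering: Si⁴⁺ < Mg²⁺ < Na⁺ < F⁻ < O²⁻ < N³⁻. The 3rd largest is F⁻.

F⁻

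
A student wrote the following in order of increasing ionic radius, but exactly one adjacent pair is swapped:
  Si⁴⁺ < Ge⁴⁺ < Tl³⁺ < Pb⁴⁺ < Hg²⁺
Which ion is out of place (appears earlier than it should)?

The pair Tl³⁺, Pb⁴⁺ is the wrong way round — they are isoelectronic (78 e⁻) and Pb has more protons than Tl (82 vs 81), making Pb⁴⁺ smaller. All other adjacent pairs agree with periodic trends, so Tl³⁺ is the misplaced ion.

Tl³⁺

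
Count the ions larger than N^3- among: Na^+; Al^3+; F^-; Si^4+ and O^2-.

Each ion has 10 electrons. The ranking follows nuclear charge in reverse — greater Z gives a smaller radius. Si^4+ (Z=14), Al^3+ (Z=13), Na^+ (Z=11), F^- (Z=9), O^2- (Z=8), N^3- (Z=7).
Ordering all of them (including N^3-) by radius gives Si^4+ < Al^3+ < Na^+ < F^- < O^2- < N^3-. So 0 are larger.

0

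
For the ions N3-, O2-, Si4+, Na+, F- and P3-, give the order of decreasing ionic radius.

P3- > N3- > O2- > F- > Na+ > Si4+

Electron counts and nuclear charges: Si4+: 10 e⁻, Z=14, Na+: 10 e⁻, Z=11, F-: 10 e⁻, Z=9, O2-: 10 e⁻, Z=8, N3-: 10 e⁻, Z=7, P3-: 18 e⁻, Z=15. Si4+ < Na+ (both 10 e⁻, Z=14>11); Na+ < F- (both 10 e⁻, Z=11>9); F- < O2- (isoelectronic, higher Z=9 is smaller); O2- < N3- (both 10 e⁻, Z=8>7); N3- < P3- (same group, period 2 vs 3).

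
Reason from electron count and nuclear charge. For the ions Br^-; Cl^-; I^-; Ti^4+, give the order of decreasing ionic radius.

First list Z and electron count for each: Ti^4+ (Z=22, 18 e⁻), Cl^- (Z=17, 18 e⁻), Br^- (Z=35, 36 e⁻), I^- (Z=53, 54 e⁻). Ti^4+ < Cl^- (both 18 e⁻, Z=22>17); Cl^- < Br^- (same group, period 3 vs 4); Br^- < I^- (same group, period 4 vs 5).

I^- > Br^- > Cl^- > Ti^4+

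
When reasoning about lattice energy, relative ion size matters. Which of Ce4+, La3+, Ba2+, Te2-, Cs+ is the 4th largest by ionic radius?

La3+

These species are isoelectronic with 54 electrons. The only difference is the number of protons: Ce4+ (Z=58), La3+ (Z=57), Ba2+ (Z=56), Cs+ (Z=55), Te2- (Z=52). The strongest nuclear pull (Ce4+) gives the smallest ion.
That gives Ce4+ < La3+ < Ba2+ < Cs+ < Te2-. From the largest end, number 4 is La3+.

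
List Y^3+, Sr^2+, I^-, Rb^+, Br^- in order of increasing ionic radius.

Y^3+ < Sr^2+ < Rb^+ < Br^- < I^-

Electron counts and nuclear charges: Y^3+ has 36 e⁻ (Z=39), Sr^2+ has 36 e⁻ (Z=38), Rb^+ has 36 e⁻ (Z=37), Br^- has 36 e⁻ (Z=35), I^- has 54 e⁻ (Z=53). Y^3+ < Sr^2+ (both 36 e⁻, Z=39>38); Sr^2+ < Rb^+ (both 36 e⁻, Z=38>37); Rb^+ < Br^- (both 36 e⁻, Z=37>35); Br^- < I^- (same group, 1 shell fewer).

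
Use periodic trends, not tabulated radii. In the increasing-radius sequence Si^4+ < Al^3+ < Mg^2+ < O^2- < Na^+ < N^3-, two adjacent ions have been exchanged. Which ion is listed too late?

Na^+

Check each adjacent pair. O^2- and Na^+ are reversed: Na^+ and O^2- share 10 electrons; the higher nuclear charge on Na (Z=11) contracts it more, so Na^+ < O^2-. No other neighbouring pair contradicts the periodic trends, so Na^+ is the ion listed too late.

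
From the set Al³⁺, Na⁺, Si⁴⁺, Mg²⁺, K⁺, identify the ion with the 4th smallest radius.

Na⁺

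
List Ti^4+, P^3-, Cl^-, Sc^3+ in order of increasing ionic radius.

Ti^4+ < Sc^3+ < Cl^- < P^3-

Isoelectronic series (18 e⁻ each). Size is set by nuclear charge: more protons means a smaller ion. Ti^4+ (Z=22), Sc^3+ (Z=21), Cl^- (Z=17), P^3- (Z=15).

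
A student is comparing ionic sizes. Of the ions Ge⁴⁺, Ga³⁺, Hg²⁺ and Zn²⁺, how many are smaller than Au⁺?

4

Work out protons and electrons: Ge⁴⁺ (Z=32, 28 e⁻), Ga³⁺ (Z=31, 28 e⁻), Zn²⁺ (Z=30, 28 e⁻), Hg²⁺ (Z=80, 78 e⁻), Au⁺ (Z=79, 78 e⁻). Ge⁴⁺ < Ga³⁺ (isoelectronic, higher Z=32 is smaller); Ga³⁺ < Zn²⁺ (both 28 e⁻, Z=31>30); Zn²⁺ < Hg²⁺ (same group, period 4 vs 6); Hg²⁺ < Au⁺ (both 78 e⁻, Z=80>79).
Placing each against Au⁺: smaller — Ge⁴⁺, Ga³⁺, Zn²⁺, Hg²⁺; larger — none. So 4 are smaller.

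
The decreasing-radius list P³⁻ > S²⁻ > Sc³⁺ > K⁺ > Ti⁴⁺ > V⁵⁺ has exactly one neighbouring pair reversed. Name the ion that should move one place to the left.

K⁺

Check each adjacent pair. Sc³⁺ and K⁺ are reversed: Sc³⁺ and K⁺ share 18 electrons; the higher nuclear charge on Sc (Z=21) contracts it more, so Sc³⁺ < K⁺. No other neighbouring pair contradicts the periodic trends, so K⁺ is the ion listed too late.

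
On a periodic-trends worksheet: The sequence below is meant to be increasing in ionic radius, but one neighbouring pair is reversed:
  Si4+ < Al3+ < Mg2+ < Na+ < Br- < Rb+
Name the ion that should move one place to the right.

The pair Br-, Rb+ is the wrong way round — they are isoelectronic (36 e⁻) and Rb has more protons than Br (37 vs 35), making Rb+ smaller. All other adjacent pairs agree with periodic trends, so Br- is the misplaced ion.

Br-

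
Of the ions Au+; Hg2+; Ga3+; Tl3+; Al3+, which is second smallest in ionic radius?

Ga3+

Al3+ has 10 e⁻ (Z=13), Ga3+ has 28 e⁻ (Z=31), Tl3+ has 78 e⁻ (Z=81), Hg2+ has 78 e⁻ (Z=80), Au+ has 78 e⁻ (Z=79). Al3+ < Ga3+ (same group, 1 shell fewer); Ga3+ < Tl3+ (same group, period 4 vs 6); Tl3+ < Hg2+ (isoelectronic, higher Z=81 is smaller); Hg2+ < Au+ (both 78 e⁻, Z=80>79).
That gives Al3+ < Ga3+ < Tl3+ < Hg2+ < Au+. From the smallest end, number 2 is Ga3+.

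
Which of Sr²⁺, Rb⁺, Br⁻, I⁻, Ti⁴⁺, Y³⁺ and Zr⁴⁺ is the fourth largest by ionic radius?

Sr²⁺

Work out protons and electrons: Ti⁴⁺ has 18 e⁻ (Z=22), Zr⁴⁺ has 36 e⁻ (Z=40), Y³⁺ has 36 e⁻ (Z=39), Sr²⁺ has 36 e⁻ (Z=38), Rb⁺ has 36 e⁻ (Z=37), Br⁻ has 36 e⁻ (Z=35), I⁻ has 54 e⁻ (Z=53). Ti⁴⁺ < Zr⁴⁺ (same group, period 4 vs 5); Zr⁴⁺ < Y³⁺ (isoelectronic, higher Z=40 is smaller); Y³⁺ < Sr²⁺ (isoelectronic, higher Z=39 is smaller); Sr²⁺ < Rb⁺ (both 36 e⁻, Z=38>37); Rb⁺ < Br⁻ (both 36 e⁻, Z=37>35); Br⁻ < I⁻ (same group, 1 shell fewer).
Ordering: Ti⁴⁺ < Zr⁴⁺ < Y³⁺ < Sr²⁺ < Rb⁺ < Br⁻ < I⁻. The fourth largest is Sr²⁺.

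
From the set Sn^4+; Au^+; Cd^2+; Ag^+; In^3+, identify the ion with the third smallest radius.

Work out protons and electrons: Sn^4+: 46 e⁻, Z=50, In^3+: 46 e⁻, Z=49, Cd^2+: 46 e⁻, Z=48, Ag^+: 46 e⁻, Z=47, Au^+: 78 e⁻, Z=79. Sn^4+ < In^3+ (both 46 e⁻, Z=50>49); In^3+ < Cd^2+ (isoelectronic, higher Z=49 is smaller); Cd^2+ < Ag^+ (both 46 e⁻, Z=48>47); Ag^+ < Au^+ (same group, 1 shell fewer).
That gives Sn^4+ < In^3+ < Cd^2+ < Ag^+ < Au^+. From the smallest end, number 3 is Cd^2+.

Cd^2+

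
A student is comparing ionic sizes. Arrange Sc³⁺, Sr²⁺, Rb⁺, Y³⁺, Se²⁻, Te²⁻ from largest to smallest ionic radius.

Work out protons and electrons: Sc³⁺: 18 e⁻, Z=21, Y³⁺: 36 e⁻, Z=39, Sr²⁺: 36 e⁻, Z=38, Rb⁺: 36 e⁻, Z=37, Se²⁻: 36 e⁻, Z=34, Te²⁻: 54 e⁻, Z=52. Sc³⁺ < Y³⁺ (same group, 1 shell fewer); Y³⁺ < Sr²⁺ (both 36 e⁻, Z=39>38); Sr²⁺ < Rb⁺ (isoelectronic, higher Z=38 is smaller); Rb⁺ < Se²⁻ (both 36 e⁻, Z=37>34); Se²⁻ < Te²⁻ (same group, period 4 vs 5).

Te²⁻ > Se²⁻ > Rb⁺ > Sr²⁺ > Y³⁺ > Sc³⁺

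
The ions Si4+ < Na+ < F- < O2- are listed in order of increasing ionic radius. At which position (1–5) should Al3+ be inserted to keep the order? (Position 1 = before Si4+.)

These species are isoelectronic with 10 electrons. The only difference is the number of protons: Si4+ (Z=14), Al3+ (Z=13), Na+ (Z=11), F- (Z=9), O2- (Z=8). The strongest nuclear pull (Si4+) gives the smallest ion.
Merged order: Si4+ < Al3+ < Na+ < F- < O2- — Al3+ is number 2.

2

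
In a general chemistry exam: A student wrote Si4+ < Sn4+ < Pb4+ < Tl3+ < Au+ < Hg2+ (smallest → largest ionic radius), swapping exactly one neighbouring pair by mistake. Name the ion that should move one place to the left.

Hg2+

Compare adjacent ions: both have 78 electrons but Z(Hg)=80 > Z(Au)=79, so Hg2+ should be the smaller of the two — yet in this increasing list Au+ sits before Hg2+. Nothing else is reversed, so Hg2+ should move one place to the left.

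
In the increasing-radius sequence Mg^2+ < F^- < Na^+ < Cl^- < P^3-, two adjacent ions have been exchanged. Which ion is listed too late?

Scanning neighbour by neighbour, only F^-/Na^+ violates a trend: they are isoelectronic (10 e⁻) and Na has more protons than F (11 vs 9), making Na^+ smaller. That makes Na^+ the one sitting a position late relative to where it belongs.

Na^+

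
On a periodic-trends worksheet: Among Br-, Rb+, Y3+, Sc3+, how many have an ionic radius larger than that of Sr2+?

Tabulating Z and e⁻: Sc3+: 18 e⁻, Z=21, Y3+: 36 e⁻, Z=39, Sr2+: 36 e⁻, Z=38, Rb+: 36 e⁻, Z=37, Br-: 36 e⁻, Z=35. Sc3+ < Y3+ (same group, period 4 vs 5); Y3+ < Sr2+ (both 36 e⁻, Z=39>38); Sr2+ < Rb+ (both 36 e⁻, Z=38>37); Rb+ < Br- (both 36 e⁻, Z=37>35).
Placing each against Sr2+: smaller — Sc3+, Y3+; larger — Rb+, Br-. So 2 are larger.

2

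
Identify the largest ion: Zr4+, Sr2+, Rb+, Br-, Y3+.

Br-

Isoelectronic series (36 e⁻ each). Size is set by nuclear charge: more protons means a smaller ion. Zr4+ (Z=40), Y3+ (Z=39), Sr2+ (Z=38), Rb+ (Z=37), Br- (Z=35).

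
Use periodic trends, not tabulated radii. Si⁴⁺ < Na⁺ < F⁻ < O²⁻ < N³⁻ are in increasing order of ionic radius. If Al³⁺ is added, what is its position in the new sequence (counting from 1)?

These species are isoelectronic with 10 electrons. The only difference is the number of protons: Si⁴⁺ (Z=14), Al³⁺ (Z=13), Na⁺ (Z=11), F⁻ (Z=9), O²⁻ (Z=8), N³⁻ (Z=7). The strongest nuclear pull (Si⁴⁺) gives the smallest ion.
Merged order: Si⁴⁺ < Al³⁺ < Na⁺ < F⁻ < O²⁻ < N³⁻ — Al³⁺ is number 2.

2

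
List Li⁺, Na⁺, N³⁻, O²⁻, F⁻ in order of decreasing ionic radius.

Work out protons and electrons: Li⁺ (Z=3, 2 e⁻), Na⁺ (Z=11, 10 e⁻), F⁻ (Z=9, 10 e⁻), O²⁻ (Z=8, 10 e⁻), N³⁻ (Z=7, 10 e⁻). Li⁺ < Na⁺ (same group, period 2 vs 3); Na⁺ < F⁻ (both 10 e⁻, Z=11>9); F⁻ < O²⁻ (isoelectronic, higher Z=9 is smaller); O²⁻ < N³⁻ (both 10 e⁻, Z=8>7).

N³⁻ > O²⁻ > F⁻ > Na⁺ > Li⁺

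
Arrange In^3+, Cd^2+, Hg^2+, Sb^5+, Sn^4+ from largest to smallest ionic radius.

Work out protons and electrons: Sb^5+: 46 e⁻, Z=51, Sn^4+: 46 e⁻, Z=50, In^3+: 46 e⁻, Z=49, Cd^2+: 46 e⁻, Z=48, Hg^2+: 78 e⁻, Z=80. Sb^5+ < Sn^4+ (both 46 e⁻, Z=51>50); Sn^4+ < In^3+ (isoelectronic, higher Z=50 is smaller); In^3+ < Cd^2+ (both 46 e⁻, Z=49>48); Cd^2+ < Hg^2+ (same group, 1 shell fewer).

Hg^2+ > Cd^2+ > In^3+ > Sn^4+ > Sb^5+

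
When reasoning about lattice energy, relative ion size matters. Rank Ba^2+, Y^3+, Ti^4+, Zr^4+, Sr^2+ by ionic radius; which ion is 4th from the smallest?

Ti^4+ has 18 e⁻ (Z=22), Zr^4+ has 36 e⁻ (Z=40), Y^3+ has 36 e⁻ (Z=39), Sr^2+ has 36 e⁻ (Z=38), Ba^2+ has 54 e⁻ (Z=56). Ti^4+ < Zr^4+ (same group, 1 shell fewer); Zr^4+ < Y^3+ (isoelectronic, higher Z=40 is smaller); Y^3+ < Sr^2+ (isoelectronic, higher Z=39 is smaller); Sr^2+ < Ba^2+ (same group, 1 shell fewer).
Full ascending order: Ti^4+ < Zr^4+ < Y^3+ < Sr^2+ < Ba^2+. Counting from the smallest, position 4 is Sr^2+.

Sr^2+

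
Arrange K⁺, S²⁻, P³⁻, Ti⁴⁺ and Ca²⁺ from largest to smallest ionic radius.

P³⁻ > S²⁻ > K⁺ > Ca²⁺ > Ti⁴⁺

These species are isoelectronic with 18 electrons. The only difference is the number of protons: Ti⁴⁺ (Z=22), Ca²⁺ (Z=20), K⁺ (Z=19), S²⁻ (Z=16), P³⁻ (Z=15). The strongest nuclear pull (Ti⁴⁺) gives the smallest ion.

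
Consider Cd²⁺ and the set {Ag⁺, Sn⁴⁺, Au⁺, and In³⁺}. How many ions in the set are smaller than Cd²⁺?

Sn⁴⁺ (Z=50, 46 e⁻), In³⁺ (Z=49, 46 e⁻), Cd²⁺ (Z=48, 46 e⁻), Ag⁺ (Z=47, 46 e⁻), Au⁺ (Z=79, 78 e⁻). Sn⁴⁺ < In³⁺ (both 46 e⁻, Z=50>49); In³⁺ < Cd²⁺ (both 46 e⁻, Z=49>48); Cd²⁺ < Ag⁺ (isoelectronic, higher Z=48 is smaller); Ag⁺ < Au⁺ (same group, period 5 vs 6).
Ordering all of them (including Cd²⁺) by radius gives Sn⁴⁺ < In³⁺ < Cd²⁺ < Ag⁺ < Au⁺. So 2 are smaller.

2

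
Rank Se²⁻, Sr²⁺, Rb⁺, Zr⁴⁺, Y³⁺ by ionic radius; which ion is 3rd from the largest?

These species are isoelectronic with 36 electrons. The only difference is the number of protons: Zr⁴⁺ (Z=40), Y³⁺ (Z=39), Sr²⁺ (Z=38), Rb⁺ (Z=37), Se²⁻ (Z=34). The strongest nuclear pull (Zr⁴⁺) gives the smallest ion.
That gives Zr⁴⁺ < Y³⁺ < Sr²⁺ < Rb⁺ < Se²⁻. From the largest end, number 3 is Sr²⁺.

Sr²⁺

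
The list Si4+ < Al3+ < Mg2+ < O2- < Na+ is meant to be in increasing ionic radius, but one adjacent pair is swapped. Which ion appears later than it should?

Na+

Compare adjacent ions: Na+ and O2- share 10 electrons; the higher nuclear charge on Na (Z=11) contracts it more, so Na+ < O2- — yet in this increasing list O2- sits before Na+. Nothing else is reversed, so Na+ should move one place to the left.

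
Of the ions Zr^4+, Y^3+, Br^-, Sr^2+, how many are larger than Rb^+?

Isoelectronic series (36 e⁻ each). Size is set by nuclear charge: more protons means a smaller ion. Zr^4+ (Z=40), Y^3+ (Z=39), Sr^2+ (Z=38), Rb^+ (Z=37), Br^- (Z=35).
Ordering all of them (including Rb^+) by radius gives Zr^4+ < Y^3+ < Sr^2+ < Rb^+ < Br^-. Count: 1.

1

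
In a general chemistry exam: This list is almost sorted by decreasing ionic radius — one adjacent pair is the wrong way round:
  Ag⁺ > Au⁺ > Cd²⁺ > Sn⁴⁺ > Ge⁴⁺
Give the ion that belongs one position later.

The pair Ag⁺, Au⁺ is the wrong way round — same group and charge — period 5 sits above period 6, so Ag⁺ is smaller. All other adjacent pairs agree with periodic trends, so Ag⁺ is the misplaced ion.

Ag⁺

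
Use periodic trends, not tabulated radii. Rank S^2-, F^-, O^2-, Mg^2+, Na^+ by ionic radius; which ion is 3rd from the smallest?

F^-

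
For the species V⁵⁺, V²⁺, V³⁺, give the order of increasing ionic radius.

V⁵⁺ < V³⁺ < V²⁺

These are all V ions. Removing more electrons (higher positive charge) pulls the remaining electrons in closer, so V⁵⁺ is smallest and V²⁺ is largest.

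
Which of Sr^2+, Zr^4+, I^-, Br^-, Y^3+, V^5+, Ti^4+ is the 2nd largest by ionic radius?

Br^-

Tabulating Z and e⁻: V^5+: 18 e⁻, Z=23, Ti^4+: 18 e⁻, Z=22, Zr^4+: 36 e⁻, Z=40, Y^3+: 36 e⁻, Z=39, Sr^2+: 36 e⁻, Z=38, Br^-: 36 e⁻, Z=35, I^-: 54 e⁻, Z=53. V^5+ < Ti^4+ (both 18 e⁻, Z=23>22); Ti^4+ < Zr^4+ (same group, period 4 vs 5); Zr^4+ < Y^3+ (isoelectronic, higher Z=40 is smaller); Y^3+ < Sr^2+ (isoelectronic, higher Z=39 is smaller); Sr^2+ < Br^- (isoelectronic, higher Z=38 is smaller); Br^- < I^- (same group, period 4 vs 5).
Full ascending order: V^5+ < Ti^4+ < Zr^4+ < Y^3+ < Sr^2+ < Br^- < I^-. Counting from the largest, position 2 is Br^-.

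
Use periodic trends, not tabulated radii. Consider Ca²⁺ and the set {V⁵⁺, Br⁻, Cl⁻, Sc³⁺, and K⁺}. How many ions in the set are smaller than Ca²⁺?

Tabulating Z and e⁻: V⁵⁺ (Z=23, 18 e⁻), Sc³⁺ (Z=21, 18 e⁻), Ca²⁺ (Z=20, 18 e⁻), K⁺ (Z=19, 18 e⁻), Cl⁻ (Z=17, 18 e⁻), Br⁻ (Z=35, 36 e⁻). V⁵⁺ < Sc³⁺ (both 18 e⁻, Z=23>21); Sc³⁺ < Ca²⁺ (both 18 e⁻, Z=21>20); Ca²⁺ < K⁺ (isoelectronic, higher Z=20 is smaller); K⁺ < Cl⁻ (isoelectronic, higher Z=19 is smaller); Cl⁻ < Br⁻ (same group, 1 shell fewer).
Overall: V⁵⁺ < Sc³⁺ < Ca²⁺ < K⁺ < Cl⁻ < Br⁻. Ca²⁺ has 2 below it and 3 above. That's 2.

2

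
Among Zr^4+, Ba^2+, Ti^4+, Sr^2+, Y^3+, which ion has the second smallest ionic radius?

Ti^4+ has 18 e⁻ (Z=22), Zr^4+ has 36 e⁻ (Z=40), Y^3+ has 36 e⁻ (Z=39), Sr^2+ has 36 e⁻ (Z=38), Ba^2+ has 54 e⁻ (Z=56). Ti^4+ < Zr^4+ (same group, period 4 vs 5); Zr^4+ < Y^3+ (both 36 e⁻, Z=40>39); Y^3+ < Sr^2+ (both 36 e⁻, Z=39>38); Sr^2+ < Ba^2+ (same group, period 5 vs 6).
That gives Ti^4+ < Zr^4+ < Y^3+ < Sr^2+ < Ba^2+. From the smallest end, number 2 is Zr^4+.

Zr^4+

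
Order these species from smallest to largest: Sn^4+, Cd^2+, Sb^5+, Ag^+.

Sb^5+ < Sn^4+ < Cd^2+ < Ag^+

Each ion has 46 electrons. The ranking follows nuclear charge in reverse — greater Z gives a smaller radius. Sb^5+ (Z=51), Sn^4+ (Z=50), Cd^2+ (Z=48), Ag^+ (Z=47).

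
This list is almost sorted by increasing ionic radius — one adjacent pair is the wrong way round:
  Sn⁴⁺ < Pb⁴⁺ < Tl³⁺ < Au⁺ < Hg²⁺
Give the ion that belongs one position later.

Au⁺

Check each adjacent pair. Au⁺ and Hg²⁺ are reversed: Hg²⁺ and Au⁺ share 78 electrons; the higher nuclear charge on Hg (Z=80) contracts it more, so Hg²⁺ < Au⁺. No other neighbouring pair contradicts the periodic trends, so Au⁺ is the ion listed too early.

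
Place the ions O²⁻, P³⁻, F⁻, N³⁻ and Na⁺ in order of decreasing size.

P³⁻ > N³⁻ > O²⁻ > F⁻ > Na⁺

First list Z and electron count for each: Na⁺: 10 e⁻, Z=11, F⁻: 10 e⁻, Z=9, O²⁻: 10 e⁻, Z=8, N³⁻: 10 e⁻, Z=7, P³⁻: 18 e⁻, Z=15. Na⁺ < F⁻ (both 10 e⁻, Z=11>9); F⁻ < O²⁻ (both 10 e⁻, Z=9>8); O²⁻ < N³⁻ (both 10 e⁻, Z=8>7); N³⁻ < P³⁻ (same group, period 2 vs 3).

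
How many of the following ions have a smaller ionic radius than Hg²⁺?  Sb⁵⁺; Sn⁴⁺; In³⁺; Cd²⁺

4

Work out protons and electrons: Sb⁵⁺: 46 e⁻, Z=51, Sn⁴⁺: 46 e⁻, Z=50, In³⁺: 46 e⁻, Z=49, Cd²⁺: 46 e⁻, Z=48, Hg²⁺: 78 e⁻, Z=80. Sb⁵⁺ < Sn⁴⁺ (both 46 e⁻, Z=51>50); Sn⁴⁺ < In³⁺ (both 46 e⁻, Z=50>49); In³⁺ < Cd²⁺ (isoelectronic, higher Z=49 is smaller); Cd²⁺ < Hg²⁺ (same group, 1 shell fewer).
Overall: Sb⁵⁺ < Sn⁴⁺ < In³⁺ < Cd²⁺ < Hg²⁺. Hg²⁺ has 4 below it and 0 above. That's 4.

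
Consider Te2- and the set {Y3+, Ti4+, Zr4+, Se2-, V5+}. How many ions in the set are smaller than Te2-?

Work out protons and electrons: V5+: 18 e⁻, Z=23, Ti4+: 18 e⁻, Z=22, Zr4+: 36 e⁻, Z=40, Y3+: 36 e⁻, Z=39, Se2-: 36 e⁻, Z=34, Te2-: 54 e⁻, Z=52. V5+ < Ti4+ (isoelectronic, higher Z=23 is smaller); Ti4+ < Zr4+ (same group, 1 shell fewer); Zr4+ < Y3+ (both 36 e⁻, Z=40>39); Y3+ < Se2- (both 36 e⁻, Z=39>34); Se2- < Te2- (same group, 1 shell fewer).
Overall: V5+ < Ti4+ < Zr4+ < Y3+ < Se2- < Te2-. Te2- has 5 below it and 0 above. That's 5.

5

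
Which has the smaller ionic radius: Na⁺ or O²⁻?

Na⁺

Each ion has 10 electrons. The ranking follows nuclear charge in reverse — greater Z gives a smaller radius. Na⁺ (Z=11), O²⁻ (Z=8).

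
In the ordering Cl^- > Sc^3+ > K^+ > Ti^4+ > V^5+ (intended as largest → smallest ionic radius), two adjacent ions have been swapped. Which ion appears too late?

K^+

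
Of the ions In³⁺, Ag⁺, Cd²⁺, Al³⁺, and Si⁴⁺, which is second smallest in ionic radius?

Al³⁺

Work out protons and electrons: Si⁴⁺ (Z=14, 10 e⁻), Al³⁺ (Z=13, 10 e⁻), In³⁺ (Z=49, 46 e⁻), Cd²⁺ (Z=48, 46 e⁻), Ag⁺ (Z=47, 46 e⁻). Si⁴⁺ < Al³⁺ (isoelectronic, higher Z=14 is smaller); Al³⁺ < In³⁺ (same group, 2 shells fewer); In³⁺ < Cd²⁺ (isoelectronic, higher Z=49 is smaller); Cd²⁺ < Ag⁺ (both 46 e⁻, Z=48>47).
Full ascending order: Si⁴⁺ < Al³⁺ < In³⁺ < Cd²⁺ < Ag⁺. Counting from the smallest, position 2 is Al³⁺.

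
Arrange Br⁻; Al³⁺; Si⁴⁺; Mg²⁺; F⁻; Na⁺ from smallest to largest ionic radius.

Si⁴⁺ < Al³⁺ < Mg²⁺ < Na⁺ < F⁻ < Br⁻

Tabulating Z and e⁻: Si⁴⁺ (Z=14, 10 e⁻), Al³⁺ (Z=13, 10 e⁻), Mg²⁺ (Z=12, 10 e⁻), Na⁺ (Z=11, 10 e⁻), F⁻ (Z=9, 10 e⁻), Br⁻ (Z=35, 36 e⁻). Si⁴⁺ < Al³⁺ (isoelectronic, higher Z=14 is smaller); Al³⁺ < Mg²⁺ (both 10 e⁻, Z=13>12); Mg²⁺ < Na⁺ (both 10 e⁻, Z=12>11); Na⁺ < F⁻ (isoelectronic, higher Z=11 is smaller); F⁻ < Br⁻ (same group, period 2 vs 4).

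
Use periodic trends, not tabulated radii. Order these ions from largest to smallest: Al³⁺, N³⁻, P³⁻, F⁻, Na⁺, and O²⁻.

P³⁻ > N³⁻ > O²⁻ > F⁻ > Na⁺ > Al³⁺

Work out protons and electrons: Al³⁺: 10 e⁻, Z=13, Na⁺: 10 e⁻, Z=11, F⁻: 10 e⁻, Z=9, O²⁻: 10 e⁻, Z=8, N³⁻: 10 e⁻, Z=7, P³⁻: 18 e⁻, Z=15. Al³⁺ < Na⁺ (both 10 e⁻, Z=13>11); Na⁺ < F⁻ (isoelectronic, higher Z=11 is smaller); F⁻ < O²⁻ (isoelectronic, higher Z=9 is smaller); O²⁻ < N³⁻ (both 10 e⁻, Z=8>7); N³⁻ < P³⁻ (same group, period 2 vs 3).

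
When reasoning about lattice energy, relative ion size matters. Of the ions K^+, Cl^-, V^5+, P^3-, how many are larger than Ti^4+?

3

All of these have 18 electrons (isoelectronic). With the same electron cloud, the ion with the most protons pulls it in tightest. Nuclear charges: V^5+ (Z=23), Ti^4+ (Z=22), K^+ (Z=19), Cl^- (Z=17), P^3- (Z=15). Highest Z is smallest.
Ordering all of them (including Ti^4+) by radius gives V^5+ < Ti^4+ < K^+ < Cl^- < P^3-. That's 3.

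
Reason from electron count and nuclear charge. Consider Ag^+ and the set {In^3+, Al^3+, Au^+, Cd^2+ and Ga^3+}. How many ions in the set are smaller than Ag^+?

Electron counts and nuclear charges: Al^3+: 10 e⁻, Z=13, Ga^3+: 28 e⁻, Z=31, In^3+: 46 e⁻, Z=49, Cd^2+: 46 e⁻, Z=48, Ag^+: 46 e⁻, Z=47, Au^+: 78 e⁻, Z=79. Al^3+ < Ga^3+ (same group, 1 shell fewer); Ga^3+ < In^3+ (same group, 1 shell fewer); In^3+ < Cd^2+ (isoelectronic, higher Z=49 is smaller); Cd^2+ < Ag^+ (isoelectronic, higher Z=48 is smaller); Ag^+ < Au^+ (same group, 1 shell fewer).
Ordering all of them (including Ag^+) by radius gives Al^3+ < Ga^3+ < In^3+ < Cd^2+ < Ag^+ < Au^+. So 4 are smaller.

4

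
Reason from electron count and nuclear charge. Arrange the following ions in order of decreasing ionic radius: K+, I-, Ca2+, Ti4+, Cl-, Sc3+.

Ti4+ has 18 e⁻ (Z=22), Sc3+ has 18 e⁻ (Z=21), Ca2+ has 18 e⁻ (Z=20), K+ has 18 e⁻ (Z=19), Cl- has 18 e⁻ (Z=17), I- has 54 e⁻ (Z=53). Ti4+ < Sc3+ (both 18 e⁻, Z=22>21); Sc3+ < Ca2+ (isoelectronic, higher Z=21 is smaller); Ca2+ < K+ (both 18 e⁻, Z=20>19); K+ < Cl- (both 18 e⁻, Z=19>17); Cl- < I- (same group, period 3 vs 5).

I- > Cl- > K+ > Ca2+ > Sc3+ > Ti4+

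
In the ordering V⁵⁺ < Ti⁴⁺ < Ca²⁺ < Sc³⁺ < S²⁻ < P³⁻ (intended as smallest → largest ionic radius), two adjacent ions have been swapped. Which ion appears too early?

Ca²⁺

Check each adjacent pair. Ca²⁺ and Sc³⁺ are reversed: both have 18 electrons but Z(Sc)=21 > Z(Ca)=20, so Sc³⁺ should be the smaller of the two. No other neighbouring pair contradicts the periodic trends, so Ca²⁺ is the ion listed too early.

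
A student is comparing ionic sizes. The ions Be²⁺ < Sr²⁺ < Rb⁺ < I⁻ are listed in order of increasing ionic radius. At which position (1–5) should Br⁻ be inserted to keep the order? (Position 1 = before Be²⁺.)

4

Tabulating Z and e⁻: Be²⁺: 2 e⁻, Z=4, Sr²⁺: 36 e⁻, Z=38, Rb⁺: 36 e⁻, Z=37, Br⁻: 36 e⁻, Z=35, I⁻: 54 e⁻, Z=53. Be²⁺ < Sr²⁺ (same group, 3 shells fewer); Sr²⁺ < Rb⁺ (isoelectronic, higher Z=38 is smaller); Rb⁺ < Br⁻ (both 36 e⁻, Z=37>35); Br⁻ < I⁻ (same group, period 4 vs 5).
With Br⁻ included the full order is Be²⁺ < Sr²⁺ < Rb⁺ < Br⁻ < I⁻, so it takes position 4.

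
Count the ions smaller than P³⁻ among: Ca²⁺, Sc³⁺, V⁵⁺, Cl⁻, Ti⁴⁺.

5

Isoelectronic series (18 e⁻ each). Size is set by nuclear charge: more protons means a smaller ion. V⁵⁺ (Z=23), Ti⁴⁺ (Z=22), Sc³⁺ (Z=21), Ca²⁺ (Z=20), Cl⁻ (Z=17), P³⁻ (Z=15).
Relative to P³⁻, the ions that are smaller are V⁵⁺, Ti⁴⁺, Sc³⁺, Ca²⁺, Cl⁻. Count: 5.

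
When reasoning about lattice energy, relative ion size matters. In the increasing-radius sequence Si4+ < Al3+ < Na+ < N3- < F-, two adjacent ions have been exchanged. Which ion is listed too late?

The pair N3-, F- is the wrong way round — F- and N3- share 10 electrons; the higher nuclear charge on F (Z=9) contracts it more, so F- < N3-. All other adjacent pairs agree with periodic trends, so F- is the misplaced ion.

F-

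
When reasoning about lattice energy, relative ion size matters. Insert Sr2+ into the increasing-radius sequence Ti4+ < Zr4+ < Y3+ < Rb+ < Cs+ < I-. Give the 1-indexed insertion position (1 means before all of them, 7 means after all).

First list Z and electron count for each: Ti4+: 18 e⁻, Z=22, Zr4+: 36 e⁻, Z=40, Y3+: 36 e⁻, Z=39, Sr2+: 36 e⁻, Z=38, Rb+: 36 e⁻, Z=37, Cs+: 54 e⁻, Z=55, I-: 54 e⁻, Z=53. Ti4+ < Zr4+ (same group, period 4 vs 5); Zr4+ < Y3+ (isoelectronic, higher Z=40 is smaller); Y3+ < Sr2+ (isoelectronic, higher Z=39 is smaller); Sr2+ < Rb+ (isoelectronic, higher Z=38 is smaller); Rb+ < Cs+ (same group, 1 shell fewer); Cs+ < I- (both 54 e⁻, Z=55>53).
The complete sequence is Ti4+ < Zr4+ < Y3+ < Sr2+ < Rb+ < Cs+ < I-. Sr2+ sits at position 4.

4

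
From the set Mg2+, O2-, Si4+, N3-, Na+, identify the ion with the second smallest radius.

Mg2+

Each ion has 10 electrons. The ranking follows nuclear charge in reverse — greater Z gives a smaller radius. Si4+ (Z=14), Mg2+ (Z=12), Na+ (Z=11), O2- (Z=8), N3- (Z=7).
Ordering: Si4+ < Mg2+ < Na+ < O2- < N3-. The second smallest is Mg2+.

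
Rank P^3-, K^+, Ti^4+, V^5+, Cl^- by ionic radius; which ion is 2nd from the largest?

Isoelectronic series (18 e⁻ each). Size is set by nuclear charge: more protons means a smaller ion. V^5+ (Z=23), Ti^4+ (Z=22), K^+ (Z=19), Cl^- (Z=17), P^3- (Z=15).
That gives V^5+ < Ti^4+ < K^+ < Cl^- < P^3-. From the largest end, number 2 is Cl^-.

Cl^-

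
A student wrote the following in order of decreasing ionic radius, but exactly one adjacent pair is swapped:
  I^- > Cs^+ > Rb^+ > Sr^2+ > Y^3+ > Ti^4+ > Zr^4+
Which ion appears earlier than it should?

Ti^4+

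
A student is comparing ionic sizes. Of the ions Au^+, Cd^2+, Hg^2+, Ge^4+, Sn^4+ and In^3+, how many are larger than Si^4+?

First list Z and electron count for each: Si^4+ has 10 e⁻ (Z=14), Ge^4+ has 28 e⁻ (Z=32), Sn^4+ has 46 e⁻ (Z=50), In^3+ has 46 e⁻ (Z=49), Cd^2+ has 46 e⁻ (Z=48), Hg^2+ has 78 e⁻ (Z=80), Au^+ has 78 e⁻ (Z=79). Si^4+ < Ge^4+ (same group, period 3 vs 4); Ge^4+ < Sn^4+ (same group, period 4 vs 5); Sn^4+ < In^3+ (isoelectronic, higher Z=50 is smaller); In^3+ < Cd^2+ (isoelectronic, higher Z=49 is smaller); Cd^2+ < Hg^2+ (same group, period 5 vs 6); Hg^2+ < Au^+ (both 78 e⁻, Z=80>79).
Relative to Si^4+, the ions that are larger are Ge^4+, Sn^4+, In^3+, Cd^2+, Hg^2+, Au^+. So 6 are larger.

6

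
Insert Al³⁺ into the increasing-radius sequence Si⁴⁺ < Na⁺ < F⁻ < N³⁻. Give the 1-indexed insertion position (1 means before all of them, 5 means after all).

2

All of these have 10 electrons (isoelectronic). With the same electron cloud, the ion with the most protons pulls it in tightest. Nuclear charges: Si⁴⁺ (Z=14), Al³⁺ (Z=13), Na⁺ (Z=11), F⁻ (Z=9), N³⁻ (Z=7). Highest Z is smallest.
Putting Al³⁺ in gives Si⁴⁺ < Al³⁺ < Na⁺ < F⁻ < N³⁻; it lands at slot 2.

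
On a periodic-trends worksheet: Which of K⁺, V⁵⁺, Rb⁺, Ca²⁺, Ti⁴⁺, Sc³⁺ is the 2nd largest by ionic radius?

K⁺

First list Z and electron count for each: V⁵⁺ (Z=23, 18 e⁻), Ti⁴⁺ (Z=22, 18 e⁻), Sc³⁺ (Z=21, 18 e⁻), Ca²⁺ (Z=20, 18 e⁻), K⁺ (Z=19, 18 e⁻), Rb⁺ (Z=37, 36 e⁻). V⁵⁺ < Ti⁴⁺ (both 18 e⁻, Z=23>22); Ti⁴⁺ < Sc³⁺ (isoelectronic, higher Z=22 is smaller); Sc³⁺ < Ca²⁺ (isoelectronic, higher Z=21 is smaller); Ca²⁺ < K⁺ (both 18 e⁻, Z=20>19); K⁺ < Rb⁺ (same group, period 4 vs 5).
Full ascending order: V⁵⁺ < Ti⁴⁺ < Sc³⁺ < Ca²⁺ < K⁺ < Rb⁺. Counting from the largest, position 2 is K⁺.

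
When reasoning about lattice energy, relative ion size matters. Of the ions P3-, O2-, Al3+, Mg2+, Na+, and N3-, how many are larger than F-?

Work out protons and electrons: Al3+ (Z=13, 10 e⁻), Mg2+ (Z=12, 10 e⁻), Na+ (Z=11, 10 e⁻), F- (Z=9, 10 e⁻), O2- (Z=8, 10 e⁻), N3- (Z=7, 10 e⁻), P3- (Z=15, 18 e⁻). Al3+ < Mg2+ (both 10 e⁻, Z=13>12); Mg2+ < Na+ (both 10 e⁻, Z=12>11); Na+ < F- (isoelectronic, higher Z=11 is smaller); F- < O2- (both 10 e⁻, Z=9>8); O2- < N3- (isoelectronic, higher Z=8 is smaller); N3- < P3- (same group, period 2 vs 3).
Placing each against F-: smaller — Al3+, Mg2+, Na+; larger — O2-, N3-, P3-. So 3 are larger.

3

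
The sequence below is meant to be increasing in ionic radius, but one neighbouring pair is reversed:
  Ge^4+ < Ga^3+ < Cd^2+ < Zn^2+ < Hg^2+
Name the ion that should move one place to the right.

Cd^2+

Scanning neighbour by neighbour, only Cd^2+/Zn^2+ violates a trend: same group and charge — period 4 sits above period 5, so Zn^2+ is smaller. That makes Cd^2+ the one sitting a position early relative to where it belongs.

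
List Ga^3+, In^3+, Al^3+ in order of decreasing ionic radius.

These ions sit in one column with identical charge. Each step down the periodic table adds a principal shell, increasing the radius.

In^3+ > Ga^3+ > Al^3+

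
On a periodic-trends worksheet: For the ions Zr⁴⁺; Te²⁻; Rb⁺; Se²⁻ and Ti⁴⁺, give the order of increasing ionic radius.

Electron counts and nuclear charges: Ti⁴⁺ has 18 e⁻ (Z=22), Zr⁴⁺ has 36 e⁻ (Z=40), Rb⁺ has 36 e⁻ (Z=37), Se²⁻ has 36 e⁻ (Z=34), Te²⁻ has 54 e⁻ (Z=52). Ti⁴⁺ < Zr⁴⁺ (same group, 1 shell fewer); Zr⁴⁺ < Rb⁺ (both 36 e⁻, Z=40>37); Rb⁺ < Se²⁻ (both 36 e⁻, Z=37>34); Se²⁻ < Te²⁻ (same group, 1 shell fewer).

Ti⁴⁺ < Zr⁴⁺ < Rb⁺ < Se²⁻ < Te²⁻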